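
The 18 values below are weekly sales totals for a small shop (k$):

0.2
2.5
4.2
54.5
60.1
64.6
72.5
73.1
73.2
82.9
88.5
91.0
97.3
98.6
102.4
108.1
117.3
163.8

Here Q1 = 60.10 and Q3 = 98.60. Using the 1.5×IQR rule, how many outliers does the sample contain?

2

IQR = 38.50; fences at 60.10 − 57.75 = 2.35 and 98.60 + 57.75 = 156.35.
Outside the cutoffs: 0.2, 163.8.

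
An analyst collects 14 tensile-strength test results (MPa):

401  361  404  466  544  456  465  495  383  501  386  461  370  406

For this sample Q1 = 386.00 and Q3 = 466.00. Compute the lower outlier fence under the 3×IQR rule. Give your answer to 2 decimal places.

146.00

IQR = Q3 − Q1 = 466.00 − 386.00 = 80.00.
Lower fence = Q1 − 3·IQR = 386.00 − 240.00 = 146.00.
Upper fence = Q3 + 3·IQR = 466.00 + 240.00 = 706.00.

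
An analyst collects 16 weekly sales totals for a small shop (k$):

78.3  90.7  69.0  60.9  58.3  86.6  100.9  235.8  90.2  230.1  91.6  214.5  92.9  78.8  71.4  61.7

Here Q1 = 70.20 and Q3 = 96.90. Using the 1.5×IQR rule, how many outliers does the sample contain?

3

IQR = 26.70; fences at 70.20 − 40.05 = 30.15 and 96.90 + 40.05 = 136.95.
Outside the cutoffs: 214.5, 230.1, 235.8.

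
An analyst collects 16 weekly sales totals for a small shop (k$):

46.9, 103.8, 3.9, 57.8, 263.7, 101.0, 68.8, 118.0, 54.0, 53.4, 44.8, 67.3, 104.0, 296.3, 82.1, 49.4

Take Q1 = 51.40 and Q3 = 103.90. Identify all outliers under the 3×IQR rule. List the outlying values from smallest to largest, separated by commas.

263.7, 296.3

IQR = Q3 − Q1 = 103.90 − 51.40 = 52.50.
Lower fence = Q1 − 3·IQR = 51.40 − 157.50 = -106.10.
Upper fence = Q3 + 3·IQR = 103.90 + 157.50 = 261.40.
263.7 > 261.40 → outlier.
296.3 > 261.40 → outlier.
All remaining values lie within [-106.10, 261.40].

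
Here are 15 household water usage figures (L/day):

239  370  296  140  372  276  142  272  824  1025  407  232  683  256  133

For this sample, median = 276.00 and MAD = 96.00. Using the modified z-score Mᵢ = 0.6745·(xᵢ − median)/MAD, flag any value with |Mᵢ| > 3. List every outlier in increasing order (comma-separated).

|Mᵢ| > 3 ⇔ |xᵢ − 276.00| > 3·96.00/0.6745 = 426.98.
So outliers lie outside [-150.98, 702.98].
824: M = 3.85 → outlier.
1025: M = 5.26 → outlier.

824, 1025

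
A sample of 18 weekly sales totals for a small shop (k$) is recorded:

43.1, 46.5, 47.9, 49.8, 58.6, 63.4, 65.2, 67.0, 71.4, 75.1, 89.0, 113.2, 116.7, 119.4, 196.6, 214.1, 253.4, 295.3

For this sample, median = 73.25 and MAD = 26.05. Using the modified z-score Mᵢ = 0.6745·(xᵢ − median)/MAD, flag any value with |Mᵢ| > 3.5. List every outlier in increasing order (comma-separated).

214.1, 253.4, 295.3

|Mᵢ| > 3.5 ⇔ |xᵢ − 73.25| > 3.5·26.05/0.6745 = 135.17.
So outliers lie outside [-61.92, 208.42].
214.1: M = 3.65 → outlier.
253.4: M = 4.66 → outlier.
295.3: M = 5.75 → outlier.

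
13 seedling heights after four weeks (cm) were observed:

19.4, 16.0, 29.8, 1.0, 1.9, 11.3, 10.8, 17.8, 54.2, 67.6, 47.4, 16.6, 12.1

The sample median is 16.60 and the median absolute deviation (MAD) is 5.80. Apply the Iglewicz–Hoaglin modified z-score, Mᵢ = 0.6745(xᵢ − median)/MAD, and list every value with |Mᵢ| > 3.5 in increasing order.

|Mᵢ| > 3.5 ⇔ |xᵢ − 16.60| > 3.5·5.80/0.6745 = 30.10.
So outliers lie outside [-13.50, 46.70].
47.4: M = 3.58 → outlier.
54.2: M = 4.37 → outlier.
67.6: M = 5.93 → outlier.

47.4, 54.2, 67.6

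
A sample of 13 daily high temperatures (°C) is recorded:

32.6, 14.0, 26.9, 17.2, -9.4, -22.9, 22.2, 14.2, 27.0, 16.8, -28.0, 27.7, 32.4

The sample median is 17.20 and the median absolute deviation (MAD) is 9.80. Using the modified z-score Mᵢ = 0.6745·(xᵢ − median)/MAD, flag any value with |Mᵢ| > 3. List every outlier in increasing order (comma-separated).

|Mᵢ| > 3 ⇔ |xᵢ − 17.20| > 3·9.80/0.6745 = 43.59.
So outliers lie outside [-26.39, 60.79].
-28.0: M = -3.11 → outlier.

-28.0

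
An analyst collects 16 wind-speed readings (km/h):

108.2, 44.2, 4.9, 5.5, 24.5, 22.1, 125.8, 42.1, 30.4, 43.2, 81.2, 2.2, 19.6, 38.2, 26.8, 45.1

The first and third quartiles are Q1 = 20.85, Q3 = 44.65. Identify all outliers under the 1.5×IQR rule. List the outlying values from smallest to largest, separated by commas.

81.2, 108.2, 125.8

IQR = Q3 − Q1 = 44.65 − 20.85 = 23.80.
Lower fence = Q1 − 1.5·IQR = 20.85 − 35.70 = -14.85.
Upper fence = Q3 + 1.5·IQR = 44.65 + 35.70 = 80.35.
81.2 > 80.35 → outlier.
108.2 > 80.35 → outlier.
125.8 > 80.35 → outlier.
All remaining values lie within [-14.85, 80.35].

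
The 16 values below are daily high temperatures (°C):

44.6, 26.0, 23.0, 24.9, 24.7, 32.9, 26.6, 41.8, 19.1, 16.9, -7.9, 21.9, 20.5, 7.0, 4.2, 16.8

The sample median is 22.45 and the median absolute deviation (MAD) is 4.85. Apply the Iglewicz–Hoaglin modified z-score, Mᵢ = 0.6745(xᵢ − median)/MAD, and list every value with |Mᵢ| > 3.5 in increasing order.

|Mᵢ| > 3.5 ⇔ |xᵢ − 22.45| > 3.5·4.85/0.6745 = 25.17.
So outliers lie outside [-2.72, 47.62].
-7.9: M = -4.22 → outlier.

-7.9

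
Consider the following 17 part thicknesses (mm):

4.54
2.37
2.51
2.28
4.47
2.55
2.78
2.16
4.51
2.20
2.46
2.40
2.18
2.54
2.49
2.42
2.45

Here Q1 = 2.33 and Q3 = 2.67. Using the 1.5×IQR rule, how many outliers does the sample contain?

IQR = 0.34; fences at 2.33 − 0.51 = 1.82 and 2.67 + 0.51 = 3.18.
Outside the cutoffs: 4.47, 4.51, 4.54.

3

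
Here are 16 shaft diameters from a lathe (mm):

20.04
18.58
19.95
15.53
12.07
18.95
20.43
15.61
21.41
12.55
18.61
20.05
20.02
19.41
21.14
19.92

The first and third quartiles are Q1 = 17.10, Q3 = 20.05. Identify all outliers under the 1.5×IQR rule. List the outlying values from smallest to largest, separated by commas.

12.07, 12.55

IQR = Q3 − Q1 = 20.05 − 17.10 = 2.95.
Lower fence = Q1 − 1.5·IQR = 17.10 − 4.425 = 12.675.
Upper fence = Q3 + 1.5·IQR = 20.05 + 4.425 = 24.475.
12.07 < 12.675 → outlier.
12.55 < 12.675 → outlier.
All remaining values lie within [12.675, 24.475].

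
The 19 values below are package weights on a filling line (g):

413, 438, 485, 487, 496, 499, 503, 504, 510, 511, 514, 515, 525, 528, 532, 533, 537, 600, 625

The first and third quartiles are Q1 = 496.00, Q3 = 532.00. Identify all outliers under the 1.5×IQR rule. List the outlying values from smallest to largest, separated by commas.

IQR = Q3 − Q1 = 532.00 − 496.00 = 36.00.
Lower fence = Q1 − 1.5·IQR = 496.00 − 54.00 = 442.00.
Upper fence = Q3 + 1.5·IQR = 532.00 + 54.00 = 586.00.
413 < 442.00 → outlier.
438 < 442.00 → outlier.
600 > 586.00 → outlier.
625 > 586.00 → outlier.
All remaining values lie within [442.00, 586.00].

413, 438, 600, 625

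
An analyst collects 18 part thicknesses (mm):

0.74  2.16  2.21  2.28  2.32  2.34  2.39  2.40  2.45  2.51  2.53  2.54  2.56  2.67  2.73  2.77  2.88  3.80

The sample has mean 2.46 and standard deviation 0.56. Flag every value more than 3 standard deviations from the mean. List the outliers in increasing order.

Cutoffs at x̄ ± 3s: 2.46 ± 3·0.56 = [0.78, 4.14].
0.74: z = -3.07, |z| > 3 → outlier.
Every other value lies within [0.78, 4.14].

0.74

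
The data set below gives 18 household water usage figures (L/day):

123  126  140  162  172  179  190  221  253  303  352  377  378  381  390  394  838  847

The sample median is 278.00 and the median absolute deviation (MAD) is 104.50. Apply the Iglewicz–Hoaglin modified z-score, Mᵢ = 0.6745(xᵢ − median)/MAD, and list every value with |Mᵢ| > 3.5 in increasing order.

|Mᵢ| > 3.5 ⇔ |xᵢ − 278.00| > 3.5·104.50/0.6745 = 542.25.
So outliers lie outside [-264.25, 820.25].
838: M = 3.61 → outlier.
847: M = 3.67 → outlier.

838, 847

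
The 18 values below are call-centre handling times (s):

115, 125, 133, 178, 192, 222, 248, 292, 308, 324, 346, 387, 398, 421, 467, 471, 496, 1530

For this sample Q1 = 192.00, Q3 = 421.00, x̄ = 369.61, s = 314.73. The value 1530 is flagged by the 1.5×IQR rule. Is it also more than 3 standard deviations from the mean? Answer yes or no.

yes

z = (1530 − 369.61) / 314.73 = 3.69.
|z| = 3.69 > 3.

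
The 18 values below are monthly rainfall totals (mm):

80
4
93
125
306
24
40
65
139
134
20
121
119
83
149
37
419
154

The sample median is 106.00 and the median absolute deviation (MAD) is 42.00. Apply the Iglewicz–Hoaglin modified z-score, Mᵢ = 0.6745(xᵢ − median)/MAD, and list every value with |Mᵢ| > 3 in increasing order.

306, 419

|Mᵢ| > 3 ⇔ |xᵢ − 106.00| > 3·42.00/0.6745 = 186.81.
So outliers lie outside [-80.81, 292.81].
306: M = 3.21 → outlier.
419: M = 5.03 → outlier.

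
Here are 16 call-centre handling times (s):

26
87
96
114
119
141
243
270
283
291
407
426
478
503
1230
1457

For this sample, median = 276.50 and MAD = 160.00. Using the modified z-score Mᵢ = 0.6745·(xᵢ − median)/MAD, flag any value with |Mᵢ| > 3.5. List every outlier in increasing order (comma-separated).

1230, 1457

|Mᵢ| > 3.5 ⇔ |xᵢ − 276.50| > 3.5·160.00/0.6745 = 830.24.
So outliers lie outside [-553.74, 1106.74].
1230: M = 4.02 → outlier.
1457: M = 4.98 → outlier.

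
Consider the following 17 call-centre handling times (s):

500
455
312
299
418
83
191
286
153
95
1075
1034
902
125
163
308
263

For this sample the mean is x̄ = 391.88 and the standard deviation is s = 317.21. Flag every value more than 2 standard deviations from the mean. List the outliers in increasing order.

Cutoffs at x̄ ± 2s: 391.88 ± 2·317.21 = [-242.54, 1026.30].
1034: z = 2.02, |z| > 2 → outlier.
1075: z = 2.15, |z| > 2 → outlier.
Every other value lies within [-242.54, 1026.30].

1034, 1075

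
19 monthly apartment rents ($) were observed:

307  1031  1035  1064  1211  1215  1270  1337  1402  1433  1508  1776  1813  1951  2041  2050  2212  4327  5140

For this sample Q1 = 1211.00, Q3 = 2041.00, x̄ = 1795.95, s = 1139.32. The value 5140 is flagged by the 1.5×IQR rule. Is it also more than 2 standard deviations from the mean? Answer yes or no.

yes

z = (5140 − 1795.95) / 1139.32 = 2.94.
|z| = 2.94 > 2.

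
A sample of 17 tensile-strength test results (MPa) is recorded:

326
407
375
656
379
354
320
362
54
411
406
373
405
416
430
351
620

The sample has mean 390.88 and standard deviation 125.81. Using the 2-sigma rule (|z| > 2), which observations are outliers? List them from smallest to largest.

Cutoffs at x̄ ± 2s: 390.88 ± 2·125.81 = [139.26, 642.50].
54: z = -2.68, |z| > 2 → outlier.
656: z = 2.11, |z| > 2 → outlier.
Every other value lies within [139.26, 642.50].

54, 656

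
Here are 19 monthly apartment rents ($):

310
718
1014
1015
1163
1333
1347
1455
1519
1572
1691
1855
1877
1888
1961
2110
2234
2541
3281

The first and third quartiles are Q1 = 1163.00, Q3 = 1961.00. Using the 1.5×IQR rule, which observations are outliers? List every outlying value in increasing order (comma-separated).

IQR = Q3 − Q1 = 1961.00 − 1163.00 = 798.00.
Lower fence = Q1 − 1.5·IQR = 1163.00 − 1197.00 = -34.00.
Upper fence = Q3 + 1.5·IQR = 1961.00 + 1197.00 = 3158.00.
3281 > 3158.00 → outlier.
All remaining values lie within [-34.00, 3158.00].

3281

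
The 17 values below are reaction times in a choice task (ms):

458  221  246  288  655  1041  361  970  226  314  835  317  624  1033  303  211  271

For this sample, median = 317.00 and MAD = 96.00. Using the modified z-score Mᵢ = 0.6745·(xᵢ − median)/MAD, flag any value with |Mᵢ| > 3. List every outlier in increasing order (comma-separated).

|Mᵢ| > 3 ⇔ |xᵢ − 317.00| > 3·96.00/0.6745 = 426.98.
So outliers lie outside [-109.98, 743.98].
835: M = 3.64 → outlier.
970: M = 4.59 → outlier.
1033: M = 5.03 → outlier.
1041: M = 5.09 → outlier.

835, 970, 1033, 1041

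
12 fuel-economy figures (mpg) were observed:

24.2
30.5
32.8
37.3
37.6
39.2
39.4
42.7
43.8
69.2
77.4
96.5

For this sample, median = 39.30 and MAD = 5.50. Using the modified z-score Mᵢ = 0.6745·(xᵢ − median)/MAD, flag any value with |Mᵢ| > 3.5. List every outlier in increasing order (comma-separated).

69.2, 77.4, 96.5

|Mᵢ| > 3.5 ⇔ |xᵢ − 39.30| > 3.5·5.50/0.6745 = 28.54.
So outliers lie outside [10.76, 67.84].
69.2: M = 3.67 → outlier.
77.4: M = 4.67 → outlier.
96.5: M = 7.01 → outlier.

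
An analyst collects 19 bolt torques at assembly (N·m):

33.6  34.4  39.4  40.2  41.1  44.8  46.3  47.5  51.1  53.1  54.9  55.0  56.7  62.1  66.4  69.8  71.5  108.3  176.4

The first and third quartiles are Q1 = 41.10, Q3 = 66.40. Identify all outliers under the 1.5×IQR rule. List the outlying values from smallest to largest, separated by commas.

108.3, 176.4

IQR = Q3 − Q1 = 66.40 − 41.10 = 25.30.
Lower fence = Q1 − 1.5·IQR = 41.10 − 37.95 = 3.15.
Upper fence = Q3 + 1.5·IQR = 66.40 + 37.95 = 104.35.
108.3 > 104.35 → outlier.
176.4 > 104.35 → outlier.
All remaining values lie within [3.15, 104.35].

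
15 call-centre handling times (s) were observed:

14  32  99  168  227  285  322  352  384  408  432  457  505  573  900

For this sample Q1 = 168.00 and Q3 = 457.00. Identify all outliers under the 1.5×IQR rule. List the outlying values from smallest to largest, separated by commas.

IQR = Q3 − Q1 = 457.00 − 168.00 = 289.00.
Lower fence = Q1 − 1.5·IQR = 168.00 − 433.50 = -265.50.
Upper fence = Q3 + 1.5·IQR = 457.00 + 433.50 = 890.50.
900 > 890.50 → outlier.
All remaining values lie within [-265.50, 890.50].

900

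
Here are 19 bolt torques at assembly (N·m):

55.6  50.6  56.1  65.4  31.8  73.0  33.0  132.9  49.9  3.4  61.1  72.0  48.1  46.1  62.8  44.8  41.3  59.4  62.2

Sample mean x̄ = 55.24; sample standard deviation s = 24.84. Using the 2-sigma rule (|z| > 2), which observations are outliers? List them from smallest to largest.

3.4, 132.9

Cutoffs at x̄ ± 2s: 55.24 ± 2·24.84 = [5.56, 104.92].
3.4: z = -2.09, |z| > 2 → outlier.
132.9: z = 3.13, |z| > 2 → outlier.
Every other value lies within [5.56, 104.92].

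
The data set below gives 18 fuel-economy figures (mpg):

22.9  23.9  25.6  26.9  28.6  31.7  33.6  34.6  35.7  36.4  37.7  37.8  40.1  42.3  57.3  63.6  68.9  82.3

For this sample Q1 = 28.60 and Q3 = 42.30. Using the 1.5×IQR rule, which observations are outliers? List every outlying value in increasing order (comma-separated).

IQR = Q3 − Q1 = 42.30 − 28.60 = 13.70.
Lower fence = Q1 − 1.5·IQR = 28.60 − 20.55 = 8.05.
Upper fence = Q3 + 1.5·IQR = 42.30 + 20.55 = 62.85.
63.6 > 62.85 → outlier.
68.9 > 62.85 → outlier.
82.3 > 62.85 → outlier.
All remaining values lie within [8.05, 62.85].

63.6, 68.9, 82.3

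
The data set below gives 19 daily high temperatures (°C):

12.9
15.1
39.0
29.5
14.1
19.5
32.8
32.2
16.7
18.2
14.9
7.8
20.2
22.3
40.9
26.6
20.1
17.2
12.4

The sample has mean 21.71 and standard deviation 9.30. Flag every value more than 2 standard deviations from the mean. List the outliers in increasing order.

Cutoffs at x̄ ± 2s: 21.71 ± 2·9.30 = [3.11, 40.31].
40.9: z = 2.06, |z| > 2 → outlier.
Every other value lies within [3.11, 40.31].

40.9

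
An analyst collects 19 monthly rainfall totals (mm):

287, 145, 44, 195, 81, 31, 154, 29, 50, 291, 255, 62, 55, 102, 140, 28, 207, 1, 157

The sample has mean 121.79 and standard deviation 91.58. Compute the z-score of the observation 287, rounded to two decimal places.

z = (287 − 121.79) / 91.58 = 1.80.

1.80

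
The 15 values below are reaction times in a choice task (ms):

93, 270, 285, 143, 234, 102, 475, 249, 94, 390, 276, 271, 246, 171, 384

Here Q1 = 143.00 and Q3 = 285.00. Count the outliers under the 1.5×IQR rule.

IQR = 142.00; fences at 143.00 − 213.00 = -70.00 and 285.00 + 213.00 = 498.00.
Every value lies within the cutoffs.

0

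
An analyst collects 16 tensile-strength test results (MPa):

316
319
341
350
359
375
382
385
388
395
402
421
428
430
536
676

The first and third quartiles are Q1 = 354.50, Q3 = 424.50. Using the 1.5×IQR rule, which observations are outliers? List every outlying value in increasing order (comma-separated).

536, 676

IQR = Q3 − Q1 = 424.50 − 354.50 = 70.00.
Lower fence = Q1 − 1.5·IQR = 354.50 − 105.00 = 249.50.
Upper fence = Q3 + 1.5·IQR = 424.50 + 105.00 = 529.50.
536 > 529.50 → outlier.
676 > 529.50 → outlier.
All remaining values lie within [249.50, 529.50].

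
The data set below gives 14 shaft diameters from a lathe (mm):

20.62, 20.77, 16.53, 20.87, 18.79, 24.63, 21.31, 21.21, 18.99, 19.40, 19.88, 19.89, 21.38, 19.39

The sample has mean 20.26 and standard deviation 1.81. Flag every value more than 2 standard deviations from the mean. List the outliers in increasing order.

Cutoffs at x̄ ± 2s: 20.26 ± 2·1.81 = [16.64, 23.88].
16.53: z = -2.06, |z| > 2 → outlier.
24.63: z = 2.41, |z| > 2 → outlier.
Every other value lies within [16.64, 23.88].

16.53, 24.63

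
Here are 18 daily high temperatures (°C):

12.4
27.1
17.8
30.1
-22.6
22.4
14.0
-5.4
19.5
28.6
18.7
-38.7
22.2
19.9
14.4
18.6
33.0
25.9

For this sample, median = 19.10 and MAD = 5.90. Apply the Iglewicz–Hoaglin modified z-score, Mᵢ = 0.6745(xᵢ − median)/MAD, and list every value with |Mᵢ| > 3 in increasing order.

-38.7, -22.6

|Mᵢ| > 3 ⇔ |xᵢ − 19.10| > 3·5.90/0.6745 = 26.24.
So outliers lie outside [-7.14, 45.34].
-38.7: M = -6.61 → outlier.
-22.6: M = -4.77 → outlier.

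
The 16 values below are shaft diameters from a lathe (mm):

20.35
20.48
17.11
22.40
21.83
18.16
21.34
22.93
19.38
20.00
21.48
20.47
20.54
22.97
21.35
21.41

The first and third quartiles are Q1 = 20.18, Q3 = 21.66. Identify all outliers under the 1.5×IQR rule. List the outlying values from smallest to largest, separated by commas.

IQR = Q3 − Q1 = 21.66 − 20.18 = 1.48.
Lower fence = Q1 − 1.5·IQR = 20.18 − 2.22 = 17.96.
Upper fence = Q3 + 1.5·IQR = 21.66 + 2.22 = 23.88.
17.11 < 17.96 → outlier.
All remaining values lie within [17.96, 23.88].

17.11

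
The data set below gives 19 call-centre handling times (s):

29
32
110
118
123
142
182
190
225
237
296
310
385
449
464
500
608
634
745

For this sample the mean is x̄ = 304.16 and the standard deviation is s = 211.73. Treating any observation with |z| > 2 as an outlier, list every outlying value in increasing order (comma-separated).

745

Cutoffs at x̄ ± 2s: 304.16 ± 2·211.73 = [-119.30, 727.62].
745: z = 2.08, |z| > 2 → outlier.
Every other value lies within [-119.30, 727.62].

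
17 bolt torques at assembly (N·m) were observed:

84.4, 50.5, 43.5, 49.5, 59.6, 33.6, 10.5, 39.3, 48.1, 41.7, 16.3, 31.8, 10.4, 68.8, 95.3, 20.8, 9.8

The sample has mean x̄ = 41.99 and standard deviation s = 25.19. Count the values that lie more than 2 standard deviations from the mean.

1

Cutoffs: x̄ ± 2s = [-8.39, 92.37].
Outside the cutoffs: 95.3.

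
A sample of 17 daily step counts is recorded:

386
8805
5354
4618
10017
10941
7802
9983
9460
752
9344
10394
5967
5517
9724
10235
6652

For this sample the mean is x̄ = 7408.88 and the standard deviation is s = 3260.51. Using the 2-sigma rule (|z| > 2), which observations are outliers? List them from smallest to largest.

Cutoffs at x̄ ± 2s: 7408.88 ± 2·3260.51 = [887.86, 13929.90].
386: z = -2.15, |z| > 2 → outlier.
752: z = -2.04, |z| > 2 → outlier.
Every other value lies within [887.86, 13929.90].

386, 752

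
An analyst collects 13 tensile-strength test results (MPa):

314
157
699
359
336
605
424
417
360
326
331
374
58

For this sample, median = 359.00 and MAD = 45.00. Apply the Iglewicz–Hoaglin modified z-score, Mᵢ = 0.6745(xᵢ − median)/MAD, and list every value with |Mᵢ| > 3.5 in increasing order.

58, 605, 699

|Mᵢ| > 3.5 ⇔ |xᵢ − 359.00| > 3.5·45.00/0.6745 = 233.51.
So outliers lie outside [125.49, 592.51].
58: M = -4.51 → outlier.
605: M = 3.69 → outlier.
699: M = 5.10 → outlier.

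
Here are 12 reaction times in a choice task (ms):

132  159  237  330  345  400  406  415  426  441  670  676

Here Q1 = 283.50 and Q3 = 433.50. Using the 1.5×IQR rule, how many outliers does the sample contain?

2

IQR = 150.00; fences at 283.50 − 225.00 = 58.50 and 433.50 + 225.00 = 658.50.
Outside the cutoffs: 670, 676.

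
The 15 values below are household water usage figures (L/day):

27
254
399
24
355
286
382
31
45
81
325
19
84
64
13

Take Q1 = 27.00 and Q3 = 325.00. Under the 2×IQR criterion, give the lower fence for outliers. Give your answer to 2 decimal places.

-569.00

IQR = Q3 − Q1 = 325.00 − 27.00 = 298.00.
Lower fence = Q1 − 2·IQR = 27.00 − 596.00 = -569.00.
Upper fence = Q3 + 2·IQR = 325.00 + 596.00 = 921.00.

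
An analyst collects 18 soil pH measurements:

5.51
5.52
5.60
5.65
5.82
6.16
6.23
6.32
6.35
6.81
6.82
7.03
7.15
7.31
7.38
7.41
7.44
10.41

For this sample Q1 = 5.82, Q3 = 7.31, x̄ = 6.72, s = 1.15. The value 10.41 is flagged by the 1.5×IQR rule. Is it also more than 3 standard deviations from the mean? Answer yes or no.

z = (10.41 − 6.72) / 1.15 = 3.21.
|z| = 3.21 > 3.

yes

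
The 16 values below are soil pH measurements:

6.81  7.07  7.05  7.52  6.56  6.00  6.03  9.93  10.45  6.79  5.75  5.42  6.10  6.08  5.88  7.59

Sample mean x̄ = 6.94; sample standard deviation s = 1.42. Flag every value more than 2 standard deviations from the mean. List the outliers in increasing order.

9.93, 10.45

Cutoffs at x̄ ± 2s: 6.94 ± 2·1.42 = [4.10, 9.78].
9.93: z = 2.11, |z| > 2 → outlier.
10.45: z = 2.47, |z| > 2 → outlier.
Every other value lies within [4.10, 9.78].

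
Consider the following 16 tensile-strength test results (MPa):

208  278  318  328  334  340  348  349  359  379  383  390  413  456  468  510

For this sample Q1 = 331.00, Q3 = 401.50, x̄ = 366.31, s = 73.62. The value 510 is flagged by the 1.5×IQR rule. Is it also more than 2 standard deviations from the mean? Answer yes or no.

z = (510 − 366.31) / 73.62 = 1.95.
|z| = 1.95 ≤ 2.

no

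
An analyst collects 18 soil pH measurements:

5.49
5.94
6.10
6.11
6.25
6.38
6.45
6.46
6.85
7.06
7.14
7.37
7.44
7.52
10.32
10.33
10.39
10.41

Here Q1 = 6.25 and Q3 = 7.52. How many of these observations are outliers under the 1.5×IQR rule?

4

IQR = 1.27; fences at 6.25 − 1.905 = 4.345 and 7.52 + 1.905 = 9.425.
Outside the cutoffs: 10.32, 10.33, 10.39, 10.41.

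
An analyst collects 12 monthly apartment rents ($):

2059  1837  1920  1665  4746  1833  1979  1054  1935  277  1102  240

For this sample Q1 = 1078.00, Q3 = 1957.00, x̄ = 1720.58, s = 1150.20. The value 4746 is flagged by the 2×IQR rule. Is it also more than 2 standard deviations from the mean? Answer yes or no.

z = (4746 − 1720.58) / 1150.20 = 2.63.
|z| = 2.63 > 2.

yes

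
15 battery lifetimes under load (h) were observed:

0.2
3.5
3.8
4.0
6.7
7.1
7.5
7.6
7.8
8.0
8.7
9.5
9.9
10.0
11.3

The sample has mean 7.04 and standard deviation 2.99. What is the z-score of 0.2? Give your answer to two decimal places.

-2.29

z = (0.2 − 7.04) / 2.99 = -2.29.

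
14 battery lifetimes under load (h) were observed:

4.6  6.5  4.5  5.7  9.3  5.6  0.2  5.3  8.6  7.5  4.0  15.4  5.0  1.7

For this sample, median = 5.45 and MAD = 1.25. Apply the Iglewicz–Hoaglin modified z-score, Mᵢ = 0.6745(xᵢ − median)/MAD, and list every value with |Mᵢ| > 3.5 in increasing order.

|Mᵢ| > 3.5 ⇔ |xᵢ − 5.45| > 3.5·1.25/0.6745 = 6.49.
So outliers lie outside [-1.04, 11.94].
15.4: M = 5.37 → outlier.

15.4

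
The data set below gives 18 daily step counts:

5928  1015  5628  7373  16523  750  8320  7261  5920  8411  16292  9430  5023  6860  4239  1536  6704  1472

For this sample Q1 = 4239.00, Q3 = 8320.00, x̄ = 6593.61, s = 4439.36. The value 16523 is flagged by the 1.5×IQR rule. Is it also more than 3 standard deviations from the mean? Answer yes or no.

z = (16523 − 6593.61) / 4439.36 = 2.24.
|z| = 2.24 ≤ 3.

no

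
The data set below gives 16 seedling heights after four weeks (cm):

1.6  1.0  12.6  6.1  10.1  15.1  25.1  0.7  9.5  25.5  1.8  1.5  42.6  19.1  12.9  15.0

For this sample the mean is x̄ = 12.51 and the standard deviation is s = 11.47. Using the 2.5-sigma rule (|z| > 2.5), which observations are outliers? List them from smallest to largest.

42.6

Cutoffs at x̄ ± 2.5s: 12.51 ± 2.5·11.47 = [-16.165, 41.185].
42.6: z = 2.62, |z| > 2.5 → outlier.
Every other value lies within [-16.165, 41.185].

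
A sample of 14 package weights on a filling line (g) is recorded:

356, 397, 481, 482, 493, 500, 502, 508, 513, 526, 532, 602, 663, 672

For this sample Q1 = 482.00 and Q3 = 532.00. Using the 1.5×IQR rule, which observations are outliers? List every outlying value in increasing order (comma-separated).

356, 397, 663, 672

IQR = Q3 − Q1 = 532.00 − 482.00 = 50.00.
Lower fence = Q1 − 1.5·IQR = 482.00 − 75.00 = 407.00.
Upper fence = Q3 + 1.5·IQR = 532.00 + 75.00 = 607.00.
356 < 407.00 → outlier.
397 < 407.00 → outlier.
663 > 607.00 → outlier.
672 > 607.00 → outlier.
All remaining values lie within [407.00, 607.00].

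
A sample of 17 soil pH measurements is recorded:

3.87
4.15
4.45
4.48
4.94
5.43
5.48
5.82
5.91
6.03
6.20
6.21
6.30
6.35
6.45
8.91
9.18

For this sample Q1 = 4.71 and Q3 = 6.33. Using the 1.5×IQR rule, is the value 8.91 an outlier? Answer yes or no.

IQR = Q3 − Q1 = 6.33 − 4.71 = 1.62.
Lower fence = Q1 − 1.5·IQR = 4.71 − 2.43 = 2.28.
Upper fence = Q3 + 1.5·IQR = 6.33 + 2.43 = 8.76.
8.91 lies above the upper fence.

yes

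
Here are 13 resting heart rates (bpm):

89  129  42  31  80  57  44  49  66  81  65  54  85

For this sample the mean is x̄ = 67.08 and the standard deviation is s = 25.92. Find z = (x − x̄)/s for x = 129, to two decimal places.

2.39

z = (129 − 67.08) / 25.92 = 2.39.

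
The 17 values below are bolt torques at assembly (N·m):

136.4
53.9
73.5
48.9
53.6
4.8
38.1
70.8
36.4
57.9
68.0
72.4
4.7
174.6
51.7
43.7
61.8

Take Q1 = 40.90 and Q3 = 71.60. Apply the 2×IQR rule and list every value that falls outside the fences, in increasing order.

136.4, 174.6

IQR = Q3 − Q1 = 71.60 − 40.90 = 30.70.
Lower fence = Q1 − 2·IQR = 40.90 − 61.40 = -20.50.
Upper fence = Q3 + 2·IQR = 71.60 + 61.40 = 133.00.
136.4 > 133.00 → outlier.
174.6 > 133.00 → outlier.
All remaining values lie within [-20.50, 133.00].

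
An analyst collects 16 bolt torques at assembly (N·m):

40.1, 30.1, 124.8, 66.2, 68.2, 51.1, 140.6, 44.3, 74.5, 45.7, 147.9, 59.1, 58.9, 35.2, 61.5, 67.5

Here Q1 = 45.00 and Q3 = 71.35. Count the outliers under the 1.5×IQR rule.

IQR = 26.35; fences at 45.00 − 39.525 = 5.475 and 71.35 + 39.525 = 110.875.
Outside the cutoffs: 124.8, 140.6, 147.9.

3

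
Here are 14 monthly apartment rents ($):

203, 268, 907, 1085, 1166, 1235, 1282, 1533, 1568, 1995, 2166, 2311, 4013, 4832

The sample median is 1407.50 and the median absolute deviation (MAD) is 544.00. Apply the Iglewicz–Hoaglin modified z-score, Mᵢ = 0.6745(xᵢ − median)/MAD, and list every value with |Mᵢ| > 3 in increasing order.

|Mᵢ| > 3 ⇔ |xᵢ − 1407.50| > 3·544.00/0.6745 = 2419.57.
So outliers lie outside [-1012.07, 3827.07].
4013: M = 3.23 → outlier.
4832: M = 4.25 → outlier.

4013, 4832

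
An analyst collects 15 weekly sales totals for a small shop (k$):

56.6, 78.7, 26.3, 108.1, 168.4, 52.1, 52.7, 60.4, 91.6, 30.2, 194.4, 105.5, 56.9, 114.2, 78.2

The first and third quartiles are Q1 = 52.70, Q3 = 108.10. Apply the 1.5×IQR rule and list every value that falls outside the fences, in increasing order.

IQR = Q3 − Q1 = 108.10 − 52.70 = 55.40.
Lower fence = Q1 − 1.5·IQR = 52.70 − 83.10 = -30.40.
Upper fence = Q3 + 1.5·IQR = 108.10 + 83.10 = 191.20.
194.4 > 191.20 → outlier.
All remaining values lie within [-30.40, 191.20].

194.4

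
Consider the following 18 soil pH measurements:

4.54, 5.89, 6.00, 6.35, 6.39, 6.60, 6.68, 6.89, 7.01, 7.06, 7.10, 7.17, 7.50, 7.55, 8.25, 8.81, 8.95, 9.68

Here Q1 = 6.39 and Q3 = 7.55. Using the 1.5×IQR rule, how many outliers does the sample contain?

2

IQR = 1.16; fences at 6.39 − 1.74 = 4.65 and 7.55 + 1.74 = 9.29.
Outside the cutoffs: 4.54, 9.68.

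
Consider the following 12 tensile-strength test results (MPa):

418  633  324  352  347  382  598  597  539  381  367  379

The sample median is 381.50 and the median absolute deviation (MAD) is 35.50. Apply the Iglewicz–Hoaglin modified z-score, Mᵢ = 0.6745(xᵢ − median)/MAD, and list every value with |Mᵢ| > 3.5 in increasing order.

597, 598, 633

|Mᵢ| > 3.5 ⇔ |xᵢ − 381.50| > 3.5·35.50/0.6745 = 184.21.
So outliers lie outside [197.29, 565.71].
597: M = 4.09 → outlier.
598: M = 4.11 → outlier.
633: M = 4.78 → outlier.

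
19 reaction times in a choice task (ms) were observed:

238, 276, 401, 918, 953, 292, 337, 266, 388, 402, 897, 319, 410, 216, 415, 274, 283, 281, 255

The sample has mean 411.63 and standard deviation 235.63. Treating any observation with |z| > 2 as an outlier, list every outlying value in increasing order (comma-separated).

Cutoffs at x̄ ± 2s: 411.63 ± 2·235.63 = [-59.63, 882.89].
897: z = 2.06, |z| > 2 → outlier.
918: z = 2.15, |z| > 2 → outlier.
953: z = 2.30, |z| > 2 → outlier.
Every other value lies within [-59.63, 882.89].

897, 918, 953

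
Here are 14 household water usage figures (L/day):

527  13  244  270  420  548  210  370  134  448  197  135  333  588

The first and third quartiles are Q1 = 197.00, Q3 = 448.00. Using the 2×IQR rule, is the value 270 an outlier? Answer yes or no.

IQR = Q3 − Q1 = 448.00 − 197.00 = 251.00.
Lower fence = Q1 − 2·IQR = 197.00 − 502.00 = -305.00.
Upper fence = Q3 + 2·IQR = 448.00 + 502.00 = 950.00.
270 lies within [-305.00, 950.00].

no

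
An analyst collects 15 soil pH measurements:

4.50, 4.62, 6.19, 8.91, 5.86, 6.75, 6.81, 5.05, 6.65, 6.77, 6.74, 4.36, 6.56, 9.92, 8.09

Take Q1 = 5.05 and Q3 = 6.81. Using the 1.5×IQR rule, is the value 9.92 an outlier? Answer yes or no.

IQR = Q3 − Q1 = 6.81 − 5.05 = 1.76.
Lower fence = Q1 − 1.5·IQR = 5.05 − 2.64 = 2.41.
Upper fence = Q3 + 1.5·IQR = 6.81 + 2.64 = 9.45.
9.92 lies above the upper fence.

yes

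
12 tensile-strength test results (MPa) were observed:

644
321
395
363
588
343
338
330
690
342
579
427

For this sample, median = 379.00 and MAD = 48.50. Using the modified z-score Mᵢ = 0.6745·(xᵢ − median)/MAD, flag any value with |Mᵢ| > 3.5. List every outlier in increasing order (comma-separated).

644, 690

|Mᵢ| > 3.5 ⇔ |xᵢ − 379.00| > 3.5·48.50/0.6745 = 251.67.
So outliers lie outside [127.33, 630.67].
644: M = 3.69 → outlier.
690: M = 4.33 → outlier.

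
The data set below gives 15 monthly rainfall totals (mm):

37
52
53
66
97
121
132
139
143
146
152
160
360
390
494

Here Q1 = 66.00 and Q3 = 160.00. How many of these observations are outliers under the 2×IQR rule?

IQR = 94.00; fences at 66.00 − 188.00 = -122.00 and 160.00 + 188.00 = 348.00.
Outside the cutoffs: 360, 390, 494.

3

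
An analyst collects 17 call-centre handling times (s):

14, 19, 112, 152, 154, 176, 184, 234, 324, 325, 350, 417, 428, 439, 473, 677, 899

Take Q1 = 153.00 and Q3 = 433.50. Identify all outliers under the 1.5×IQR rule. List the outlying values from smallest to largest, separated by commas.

IQR = Q3 − Q1 = 433.50 − 153.00 = 280.50.
Lower fence = Q1 − 1.5·IQR = 153.00 − 420.75 = -267.75.
Upper fence = Q3 + 1.5·IQR = 433.50 + 420.75 = 854.25.
899 > 854.25 → outlier.
All remaining values lie within [-267.75, 854.25].

899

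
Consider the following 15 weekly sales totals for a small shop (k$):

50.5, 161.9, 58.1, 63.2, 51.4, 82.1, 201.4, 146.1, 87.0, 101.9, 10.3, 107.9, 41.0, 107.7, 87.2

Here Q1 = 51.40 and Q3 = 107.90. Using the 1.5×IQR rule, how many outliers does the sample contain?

1

IQR = 56.50; fences at 51.40 − 84.75 = -33.35 and 107.90 + 84.75 = 192.65.
Outside the cutoffs: 201.4.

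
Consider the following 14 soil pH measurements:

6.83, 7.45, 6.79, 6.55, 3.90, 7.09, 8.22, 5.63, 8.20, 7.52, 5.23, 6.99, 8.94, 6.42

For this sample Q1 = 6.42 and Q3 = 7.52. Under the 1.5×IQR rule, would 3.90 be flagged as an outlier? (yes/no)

IQR = Q3 − Q1 = 7.52 − 6.42 = 1.10.
Lower fence = Q1 − 1.5·IQR = 6.42 − 1.65 = 4.77.
Upper fence = Q3 + 1.5·IQR = 7.52 + 1.65 = 9.17.
3.90 lies below the lower fence.

yes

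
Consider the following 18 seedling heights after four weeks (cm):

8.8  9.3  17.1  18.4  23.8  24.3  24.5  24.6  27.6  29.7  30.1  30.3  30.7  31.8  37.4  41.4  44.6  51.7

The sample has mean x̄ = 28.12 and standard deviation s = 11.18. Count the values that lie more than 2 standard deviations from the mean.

Cutoffs: x̄ ± 2s = [5.76, 50.48].
Outside the cutoffs: 51.7.

1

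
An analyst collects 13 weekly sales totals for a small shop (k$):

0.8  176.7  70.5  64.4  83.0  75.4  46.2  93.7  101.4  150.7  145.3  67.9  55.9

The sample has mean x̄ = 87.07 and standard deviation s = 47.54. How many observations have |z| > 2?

0

Cutoffs: x̄ ± 2s = [-8.01, 182.15].
Every value lies within the cutoffs.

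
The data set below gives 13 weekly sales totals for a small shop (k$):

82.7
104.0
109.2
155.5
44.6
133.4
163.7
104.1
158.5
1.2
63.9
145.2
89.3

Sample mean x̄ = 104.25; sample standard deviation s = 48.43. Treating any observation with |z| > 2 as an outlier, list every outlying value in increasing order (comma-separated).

1.2

Cutoffs at x̄ ± 2s: 104.25 ± 2·48.43 = [7.39, 201.11].
1.2: z = -2.13, |z| > 2 → outlier.
Every other value lies within [7.39, 201.11].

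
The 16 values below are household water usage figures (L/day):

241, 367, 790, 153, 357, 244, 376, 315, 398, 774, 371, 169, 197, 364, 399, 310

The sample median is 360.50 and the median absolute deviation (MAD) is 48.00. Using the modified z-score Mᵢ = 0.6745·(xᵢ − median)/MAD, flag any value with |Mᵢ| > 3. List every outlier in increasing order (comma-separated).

|Mᵢ| > 3 ⇔ |xᵢ − 360.50| > 3·48.00/0.6745 = 213.49.
So outliers lie outside [147.01, 573.99].
774: M = 5.81 → outlier.
790: M = 6.04 → outlier.

774, 790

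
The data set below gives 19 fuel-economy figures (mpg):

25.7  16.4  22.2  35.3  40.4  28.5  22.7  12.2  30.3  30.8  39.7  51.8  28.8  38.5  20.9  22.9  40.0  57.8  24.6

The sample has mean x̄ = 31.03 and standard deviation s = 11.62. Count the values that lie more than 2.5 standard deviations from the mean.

Cutoffs: x̄ ± 2.5s = [1.98, 60.08].
Every value lies within the cutoffs.

0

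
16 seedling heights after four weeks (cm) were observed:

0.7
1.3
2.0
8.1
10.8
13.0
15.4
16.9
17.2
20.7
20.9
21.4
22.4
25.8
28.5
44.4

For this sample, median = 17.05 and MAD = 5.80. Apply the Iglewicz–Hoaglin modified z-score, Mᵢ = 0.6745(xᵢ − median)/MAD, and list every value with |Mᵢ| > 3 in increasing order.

|Mᵢ| > 3 ⇔ |xᵢ − 17.05| > 3·5.80/0.6745 = 25.80.
So outliers lie outside [-8.75, 42.85].
44.4: M = 3.18 → outlier.

44.4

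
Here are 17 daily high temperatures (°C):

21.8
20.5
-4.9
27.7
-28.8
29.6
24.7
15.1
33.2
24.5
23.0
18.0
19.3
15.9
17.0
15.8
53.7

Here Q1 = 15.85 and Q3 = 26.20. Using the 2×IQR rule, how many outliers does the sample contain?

3

IQR = 10.35; fences at 15.85 − 20.70 = -4.85 and 26.20 + 20.70 = 46.90.
Outside the cutoffs: -28.8, -4.9, 53.7.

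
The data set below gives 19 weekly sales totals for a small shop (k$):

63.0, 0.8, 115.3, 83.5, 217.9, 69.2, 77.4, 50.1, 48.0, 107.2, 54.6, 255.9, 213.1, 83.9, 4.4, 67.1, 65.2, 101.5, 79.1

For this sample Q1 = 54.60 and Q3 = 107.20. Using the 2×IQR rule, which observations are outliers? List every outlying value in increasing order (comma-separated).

IQR = Q3 − Q1 = 107.20 − 54.60 = 52.60.
Lower fence = Q1 − 2·IQR = 54.60 − 105.20 = -50.60.
Upper fence = Q3 + 2·IQR = 107.20 + 105.20 = 212.40.
213.1 > 212.40 → outlier.
217.9 > 212.40 → outlier.
255.9 > 212.40 → outlier.
All remaining values lie within [-50.60, 212.40].

213.1, 217.9, 255.9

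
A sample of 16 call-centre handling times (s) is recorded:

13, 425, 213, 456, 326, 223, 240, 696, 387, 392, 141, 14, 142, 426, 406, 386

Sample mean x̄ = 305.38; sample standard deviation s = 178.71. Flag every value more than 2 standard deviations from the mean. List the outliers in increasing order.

Cutoffs at x̄ ± 2s: 305.38 ± 2·178.71 = [-52.04, 662.80].
696: z = 2.19, |z| > 2 → outlier.
Every other value lies within [-52.04, 662.80].

696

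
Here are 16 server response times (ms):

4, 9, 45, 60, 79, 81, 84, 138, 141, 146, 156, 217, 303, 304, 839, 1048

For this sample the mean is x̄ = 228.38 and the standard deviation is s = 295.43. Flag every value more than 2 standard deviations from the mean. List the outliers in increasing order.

Cutoffs at x̄ ± 2s: 228.38 ± 2·295.43 = [-362.48, 819.24].
839: z = 2.07, |z| > 2 → outlier.
1048: z = 2.77, |z| > 2 → outlier.
Every other value lies within [-362.48, 819.24].

839, 1048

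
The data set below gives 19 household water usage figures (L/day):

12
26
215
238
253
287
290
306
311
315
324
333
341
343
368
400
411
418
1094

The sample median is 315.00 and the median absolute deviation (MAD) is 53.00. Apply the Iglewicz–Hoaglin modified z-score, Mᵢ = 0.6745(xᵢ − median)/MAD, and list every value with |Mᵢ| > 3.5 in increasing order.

|Mᵢ| > 3.5 ⇔ |xᵢ − 315.00| > 3.5·53.00/0.6745 = 275.02.
So outliers lie outside [39.98, 590.02].
12: M = -3.86 → outlier.
26: M = -3.68 → outlier.
1094: M = 9.91 → outlier.

12, 26, 1094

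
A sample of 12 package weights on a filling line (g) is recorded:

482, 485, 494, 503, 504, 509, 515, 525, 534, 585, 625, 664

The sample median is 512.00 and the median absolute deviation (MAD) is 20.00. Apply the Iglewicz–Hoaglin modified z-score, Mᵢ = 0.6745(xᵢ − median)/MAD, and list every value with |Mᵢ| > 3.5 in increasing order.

|Mᵢ| > 3.5 ⇔ |xᵢ − 512.00| > 3.5·20.00/0.6745 = 103.78.
So outliers lie outside [408.22, 615.78].
625: M = 3.81 → outlier.
664: M = 5.13 → outlier.

625, 664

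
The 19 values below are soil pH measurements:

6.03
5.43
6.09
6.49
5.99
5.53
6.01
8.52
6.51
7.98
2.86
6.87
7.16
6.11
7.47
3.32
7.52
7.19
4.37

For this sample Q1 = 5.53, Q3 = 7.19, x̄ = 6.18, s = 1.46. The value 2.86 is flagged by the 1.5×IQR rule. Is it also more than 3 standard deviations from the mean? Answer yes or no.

no

z = (2.86 − 6.18) / 1.46 = -2.27.
|z| = 2.27 ≤ 3.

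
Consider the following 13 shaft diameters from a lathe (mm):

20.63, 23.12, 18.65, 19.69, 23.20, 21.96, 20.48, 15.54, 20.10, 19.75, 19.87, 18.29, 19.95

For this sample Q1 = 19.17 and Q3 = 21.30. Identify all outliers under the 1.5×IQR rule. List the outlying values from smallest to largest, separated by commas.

IQR = Q3 − Q1 = 21.30 − 19.17 = 2.13.
Lower fence = Q1 − 1.5·IQR = 19.17 − 3.195 = 15.975.
Upper fence = Q3 + 1.5·IQR = 21.30 + 3.195 = 24.495.
15.54 < 15.975 → outlier.
All remaining values lie within [15.975, 24.495].

15.54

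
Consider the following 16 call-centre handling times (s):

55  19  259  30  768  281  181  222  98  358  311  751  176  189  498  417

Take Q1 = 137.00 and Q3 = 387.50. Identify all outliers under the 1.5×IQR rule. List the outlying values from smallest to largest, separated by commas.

IQR = Q3 − Q1 = 387.50 − 137.00 = 250.50.
Lower fence = Q1 − 1.5·IQR = 137.00 − 375.75 = -238.75.
Upper fence = Q3 + 1.5·IQR = 387.50 + 375.75 = 763.25.
768 > 763.25 → outlier.
All remaining values lie within [-238.75, 763.25].

768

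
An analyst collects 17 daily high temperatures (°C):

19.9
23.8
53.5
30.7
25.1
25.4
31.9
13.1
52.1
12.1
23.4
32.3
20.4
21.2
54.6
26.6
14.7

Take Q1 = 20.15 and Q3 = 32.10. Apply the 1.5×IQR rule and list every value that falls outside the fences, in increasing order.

52.1, 53.5, 54.6

IQR = Q3 − Q1 = 32.10 − 20.15 = 11.95.
Lower fence = Q1 − 1.5·IQR = 20.15 − 17.925 = 2.225.
Upper fence = Q3 + 1.5·IQR = 32.10 + 17.925 = 50.025.
52.1 > 50.025 → outlier.
53.5 > 50.025 → outlier.
54.6 > 50.025 → outlier.
All remaining values lie within [2.225, 50.025].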